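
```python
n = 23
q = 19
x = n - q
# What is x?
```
Trace:
  n=23
  n=23, q=19
  n=23, q=19, x=4

Final answer: 4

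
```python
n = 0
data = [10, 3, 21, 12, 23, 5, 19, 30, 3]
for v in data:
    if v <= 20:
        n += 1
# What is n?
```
Trace:
  n=0
  n=1, v=10
  n=2, v=3
  n=2, v=21
  n=3, v=12
  n=3, v=23
  n=4, v=5
  n=5, v=19
  n=5, v=30
  n=6, v=3

Final answer: 6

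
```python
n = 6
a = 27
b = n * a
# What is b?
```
Trace:
  n=6
  n=6, a=27
  n=6, a=27, b=162

Final answer: 162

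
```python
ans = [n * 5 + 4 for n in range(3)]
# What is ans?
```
Trace:
  n=0
  n=1
  n=2
  ans=[4, 9, 14]

Final answer: [4, 9, 14]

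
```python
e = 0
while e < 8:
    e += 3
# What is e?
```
Trace:
  e=0
  e=3
  e=6
  e=9

Final answer: 9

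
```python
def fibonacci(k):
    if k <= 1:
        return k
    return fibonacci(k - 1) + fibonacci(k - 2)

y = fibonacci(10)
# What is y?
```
Call trace (a repeated sub-call is expanded the first time; later identical calls just restate its return value):
fibonacci(k=10)
  fibonacci(k=9)
    fibonacci(k=8)
      fibonacci(k=7)
        fibonacci(k=6)
          fibonacci(k=5)
            fibonacci(k=4)
              fibonacci(k=3)
                fibonacci(k=2)
                  fibonacci(k=1)
                  -> return 1
                  fibonacci(k=0)
                  -> return 0
                -> return 1
                fibonacci(k=1)
                -> return 1
              -> return 2
              fibonacci(k=2) -> return 1  (same call as traced above)
            -> return 3
            fibonacci(k=3) -> return 2  (same call as traced above)
          -> return 5
          fibonacci(k=4) -> return 3  (same call as traced above)
        -> return 8
        fibonacci(k=5) -> return 5  (same call as traced above)
      -> return 13
      fibonacci(k=6) -> return 8  (same call as traced above)
    -> return 21
    fibonacci(k=7) -> return 13  (same call as traced above)
  -> return 34
  fibonacci(k=8) -> return 21  (same call as traced above)
-> return 55

Final answer: 55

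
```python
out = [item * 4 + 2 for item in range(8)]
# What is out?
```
Trace:
  item=0
  item=1
  item=2
  item=3
  item=4
  item=5
  item=6
  item=7
  out=[2, 6, 10, 14, 18, 22, 26, 30]

Final answer: [2, 6, 10, 14, 18, 22, 26, 30]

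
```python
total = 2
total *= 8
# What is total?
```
Trace:
  total=2
  total=16

Final answer: 16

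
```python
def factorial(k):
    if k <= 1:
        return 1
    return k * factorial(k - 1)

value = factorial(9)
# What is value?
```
Call trace:
factorial(k=9)
  factorial(k=8)
    factorial(k=7)
      factorial(k=6)
        factorial(k=5)
          factorial(k=4)
            factorial(k=3)
              factorial(k=2)
                factorial(k=1)
                -> return 1
              -> return 2
            -> return 6
          -> return 24
        -> return 120
      -> return 720
    -> return 5040
  -> return 40320
-> return 362880

Final answer: 362880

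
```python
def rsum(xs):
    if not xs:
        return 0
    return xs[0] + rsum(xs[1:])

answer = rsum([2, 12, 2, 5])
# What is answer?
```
Call trace:
rsum(xs=[2, 12, 2, 5])
  rsum(xs=[12, 2, 5])
    rsum(xs=[2, 5])
      rsum(xs=[5])
        rsum(xs=[])
        -> return 0
      -> return 5
    -> return 7
  -> return 19
-> return 21

Final answer: 21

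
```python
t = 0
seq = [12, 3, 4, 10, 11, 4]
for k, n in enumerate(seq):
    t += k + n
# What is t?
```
Trace:
  t=0
  t=12, k=0, n=12
  t=16, k=1, n=3
  t=22, k=2, n=4
  t=35, k=3, n=10
  t=50, k=4, n=11
  t=59, k=5, n=4

Final answer: 59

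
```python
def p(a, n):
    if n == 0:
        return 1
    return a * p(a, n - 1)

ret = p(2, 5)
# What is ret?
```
Call trace:
p(a=2, n=5)
  p(a=2, n=4)
    p(a=2, n=3)
      p(a=2, n=2)
        p(a=2, n=1)
          p(a=2, n=0)
          -> return 1
        -> return 2
      -> return 4
    -> return 8
  -> return 16
-> return 32

Final answer: 32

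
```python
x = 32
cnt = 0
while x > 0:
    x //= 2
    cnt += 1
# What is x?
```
Trace:
  x=32
  x=32, cnt=0
  x=16, cnt=1
  x=8, cnt=2
  x=4, cnt=3
  x=2, cnt=4
  x=1, cnt=5
  x=0, cnt=6

Final answer: 0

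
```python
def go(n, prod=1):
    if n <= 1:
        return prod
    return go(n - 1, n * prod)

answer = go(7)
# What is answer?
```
Call trace:
go(n=7, prod=1)
  go(n=6, prod=7)
    go(n=5, prod=42)
      go(n=4, prod=210)
        go(n=3, prod=840)
          go(n=2, prod=2520)
            go(n=1, prod=5040)
            -> return 5040
          -> return 5040
        -> return 5040
      -> return 5040
    -> return 5040
  -> return 5040
-> return 5040

Final answer: 5040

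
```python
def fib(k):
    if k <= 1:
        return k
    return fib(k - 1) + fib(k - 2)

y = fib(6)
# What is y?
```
Call trace (a repeated sub-call is expanded the first time; later identical calls just restate its return value):
fib(k=6)
  fib(k=5)
    fib(k=4)
      fib(k=3)
        fib(k=2)
          fib(k=1)
          -> return 1
          fib(k=0)
          -> return 0
        -> return 1
        fib(k=1)
        -> return 1
      -> return 2
      fib(k=2) -> return 1  (same call as traced above)
    -> return 3
    fib(k=3) -> return 2  (same call as traced above)
  -> return 5
  fib(k=4) -> return 3  (same call as traced above)
-> return 8

Final answer: 8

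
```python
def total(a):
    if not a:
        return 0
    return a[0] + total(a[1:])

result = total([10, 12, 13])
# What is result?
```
Call trace:
total(a=[10, 12, 13])
  total(a=[12, 13])
    total(a=[13])
      total(a=[])
      -> return 0
    -> return 13
  -> return 25
-> return 35

Final answer: 35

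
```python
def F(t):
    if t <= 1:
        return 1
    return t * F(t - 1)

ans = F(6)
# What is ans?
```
Call trace:
F(t=6)
  F(t=5)
    F(t=4)
      F(t=3)
        F(t=2)
          F(t=1)
          -> return 1
        -> return 2
      -> return 6
    -> return 24
  -> return 120
-> return 720

Final answer: 720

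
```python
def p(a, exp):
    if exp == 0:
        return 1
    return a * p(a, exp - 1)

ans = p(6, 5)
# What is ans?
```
Call trace:
p(a=6, exp=5)
  p(a=6, exp=4)
    p(a=6, exp=3)
      p(a=6, exp=2)
        p(a=6, exp=1)
          p(a=6, exp=0)
          -> return 1
        -> return 6
      -> return 36
    -> return 216
  -> return 1296
-> return 7776

Final answer: 7776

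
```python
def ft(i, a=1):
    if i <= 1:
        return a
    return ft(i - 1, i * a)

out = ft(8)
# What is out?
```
Call trace:
ft(i=8, a=1)
  ft(i=7, a=8)
    ft(i=6, a=56)
      ft(i=5, a=336)
        ft(i=4, a=1680)
          ft(i=3, a=6720)
            ft(i=2, a=20160)
              ft(i=1, a=40320)
              -> return 40320
            -> return 40320
          -> return 40320
        -> return 40320
      -> return 40320
    -> return 40320
  -> return 40320
-> return 40320

Final answer: 40320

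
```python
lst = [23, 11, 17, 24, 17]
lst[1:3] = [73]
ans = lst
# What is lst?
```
Trace:
  lst=[23, 11, 17, 24, 17]
  lst=[23, 73, 24, 17]
  lst=[23, 73, 24, 17], ans=[23, 73, 24, 17]

Final answer: [23, 73, 24, 17]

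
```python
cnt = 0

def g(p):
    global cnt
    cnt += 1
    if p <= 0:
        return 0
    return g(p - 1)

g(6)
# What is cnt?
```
Call trace:
g(p=6)
  g(p=5)
    g(p=4)
      g(p=3)
        g(p=2)
          g(p=1)
            g(p=0)
            -> return 0
          -> return 0
        -> return 0
      -> return 0
    -> return 0
  -> return 0
-> return 0

cnt is incremented once per call. g is entered once for each p = 6, 5, 4, 3, 2, 1, 0 (the p <= 0 call returns without recursing), i.e. 6 + 1 calls.
cnt = 7

Final answer: 7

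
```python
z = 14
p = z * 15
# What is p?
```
Trace:
  z=14
  z=14, p=210

Final answer: 210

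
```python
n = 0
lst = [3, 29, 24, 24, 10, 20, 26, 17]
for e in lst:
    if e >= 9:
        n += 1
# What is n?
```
Trace:
  n=0
  n=0, e=3
  n=1, e=29
  n=2, e=24
  n=3, e=24
  n=4, e=10
  n=5, e=20
  n=6, e=26
  n=7, e=17

Final answer: 7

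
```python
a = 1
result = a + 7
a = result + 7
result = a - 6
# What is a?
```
Trace:
  a=1
  a=1, result=8
  a=15, result=8
  a=15, result=9

Final answer: 15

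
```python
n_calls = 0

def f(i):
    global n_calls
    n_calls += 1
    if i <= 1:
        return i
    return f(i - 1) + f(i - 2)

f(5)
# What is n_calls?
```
Call trace (a repeated sub-call is expanded the first time; later identical calls just restate its return value):
f(i=5)
  f(i=4)
    f(i=3)
      f(i=2)
        f(i=1)
        -> return 1
        f(i=0)
        -> return 0
      -> return 1
      f(i=1)
      -> return 1
    -> return 2
    f(i=2) -> return 1  (same call as traced above)
  -> return 3
  f(i=3) -> return 2  (same call as traced above)
-> return 5

n_calls is incremented once per call, so count the calls in each subtree. Let C(i) = number of calls made by f(i).
C(0) = C(1) = 1 (base case, no recursion); C(i) = 1 + C(i - 1) + C(i - 2) otherwise.
C(2) = 1 + C(1) + C(0) = 1 + 1 + 1 = 3
C(3) = 1 + C(2) + C(1) = 1 + 3 + 1 = 5
C(4) = 1 + C(3) + C(2) = 1 + 5 + 3 = 9
C(5) = 1 + C(4) + C(3) = 1 + 9 + 5 = 15
n_calls = C(5) = 15

Final answer: 15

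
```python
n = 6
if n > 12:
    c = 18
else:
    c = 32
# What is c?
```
Trace:
  n=6
  n=6, c=32

Final answer: 32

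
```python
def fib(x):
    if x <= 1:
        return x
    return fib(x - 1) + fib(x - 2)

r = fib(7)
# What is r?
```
Call trace (a repeated sub-call is expanded the first time; later identical calls just restate its return value):
fib(x=7)
  fib(x=6)
    fib(x=5)
      fib(x=4)
        fib(x=3)
          fib(x=2)
            fib(x=1)
            -> return 1
            fib(x=0)
            -> return 0
          -> return 1
          fib(x=1)
          -> return 1
        -> return 2
        fib(x=2) -> return 1  (same call as traced above)
      -> return 3
      fib(x=3) -> return 2  (same call as traced above)
    -> return 5
    fib(x=4) -> return 3  (same call as traced above)
  -> return 8
  fib(x=5) -> return 5  (same call as traced above)
-> return 13

Final answer: 13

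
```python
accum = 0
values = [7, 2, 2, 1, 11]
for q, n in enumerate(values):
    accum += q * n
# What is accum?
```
Trace:
  accum=0
  accum=0, q=0, n=7
  accum=2, q=1, n=2
  accum=6, q=2, n=2
  accum=9, q=3, n=1
  accum=53, q=4, n=11

Final answer: 53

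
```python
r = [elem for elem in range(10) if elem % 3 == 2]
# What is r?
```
Trace:
  elem=0
  elem=1
  elem=2
  elem=3
  elem=4
  elem=5
  elem=6
  elem=7
  elem=8
  elem=9
  r=[2, 5, 8]

Final answer: [2, 5, 8]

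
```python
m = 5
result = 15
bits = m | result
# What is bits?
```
Trace:
  m=5
  m=5, result=15
  m=5, result=15, bits=15

Final answer: 15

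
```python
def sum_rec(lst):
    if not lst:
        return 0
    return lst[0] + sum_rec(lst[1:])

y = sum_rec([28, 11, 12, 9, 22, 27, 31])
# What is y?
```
Call trace:
sum_rec(lst=[28, 11, 12, 9, 22, 27, 31])
  sum_rec(lst=[11, 12, 9, 22, 27, 31])
    sum_rec(lst=[12, 9, 22, 27, 31])
      sum_rec(lst=[9, 22, 27, 31])
        sum_rec(lst=[22, 27, 31])
          sum_rec(lst=[27, 31])
            sum_rec(lst=[31])
              sum_rec(lst=[])
              -> return 0
            -> return 31
          -> return 58
        -> return 80
      -> return 89
    -> return 101
  -> return 112
-> return 140

Final answer: 140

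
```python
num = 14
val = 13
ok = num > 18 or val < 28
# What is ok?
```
Trace:
  num=14
  num=14, val=13
  num=14, val=13, ok=True

Final answer: True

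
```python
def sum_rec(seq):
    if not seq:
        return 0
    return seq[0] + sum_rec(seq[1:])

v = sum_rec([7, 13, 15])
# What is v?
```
Call trace:
sum_rec(seq=[7, 13, 15])
  sum_rec(seq=[13, 15])
    sum_rec(seq=[15])
      sum_rec(seq=[])
      -> return 0
    -> return 15
  -> return 28
-> return 35

Final answer: 35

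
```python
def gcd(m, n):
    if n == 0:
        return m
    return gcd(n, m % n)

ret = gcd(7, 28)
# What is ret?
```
Call trace:
gcd(m=7, n=28)
  gcd(m=28, n=7)
    gcd(m=7, n=0)
    -> return 7
  -> return 7
-> return 7

Final answer: 7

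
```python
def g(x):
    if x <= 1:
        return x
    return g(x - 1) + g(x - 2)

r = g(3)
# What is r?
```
Call trace:
g(x=3)
  g(x=2)
    g(x=1)
    -> return 1
    g(x=0)
    -> return 0
  -> return 1
  g(x=1)
  -> return 1
-> return 2

Final answer: 2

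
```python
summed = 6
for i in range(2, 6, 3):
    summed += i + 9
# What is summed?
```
Trace:
  summed=6
  summed=17, i=2
  summed=31, i=5

Final answer: 31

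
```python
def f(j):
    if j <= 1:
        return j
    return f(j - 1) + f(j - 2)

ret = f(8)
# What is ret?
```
Call trace (a repeated sub-call is expanded the first time; later identical calls just restate its return value):
f(j=8)
  f(j=7)
    f(j=6)
      f(j=5)
        f(j=4)
          f(j=3)
            f(j=2)
              f(j=1)
              -> return 1
              f(j=0)
              -> return 0
            -> return 1
            f(j=1)
            -> return 1
          -> return 2
          f(j=2) -> return 1  (same call as traced above)
        -> return 3
        f(j=3) -> return 2  (same call as traced above)
      -> return 5
      f(j=4) -> return 3  (same call as traced above)
    -> return 8
    f(j=5) -> return 5  (same call as traced above)
  -> return 13
  f(j=6) -> return 8  (same call as traced above)
-> return 21

Final answer: 21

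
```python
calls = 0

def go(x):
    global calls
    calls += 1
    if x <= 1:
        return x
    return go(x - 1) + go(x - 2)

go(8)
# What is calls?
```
Call trace (a repeated sub-call is expanded the first time; later identical calls just restate its return value):
go(x=8)
  go(x=7)
    go(x=6)
      go(x=5)
        go(x=4)
          go(x=3)
            go(x=2)
              go(x=1)
              -> return 1
              go(x=0)
              -> return 0
            -> return 1
            go(x=1)
            -> return 1
          -> return 2
          go(x=2) -> return 1  (same call as traced above)
        -> return 3
        go(x=3) -> return 2  (same call as traced above)
      -> return 5
      go(x=4) -> return 3  (same call as traced above)
    -> return 8
    go(x=5) -> return 5  (same call as traced above)
  -> return 13
  go(x=6) -> return 8  (same call as traced above)
-> return 21

calls is incremented once per call, so count the calls in each subtree. Let C(x) = number of calls made by go(x).
C(0) = C(1) = 1 (base case, no recursion); C(x) = 1 + C(x - 1) + C(x - 2) otherwise.
C(2) = 1 + C(1) + C(0) = 1 + 1 + 1 = 3
C(3) = 1 + C(2) + C(1) = 1 + 3 + 1 = 5
C(4) = 1 + C(3) + C(2) = 1 + 5 + 3 = 9
C(5) = 1 + C(4) + C(3) = 1 + 9 + 5 = 15
C(6) = 1 + C(5) + C(4) = 1 + 15 + 9 = 25
C(7) = 1 + C(6) + C(5) = 1 + 25 + 15 = 41
C(8) = 1 + C(7) + C(6) = 1 + 41 + 25 = 67
calls = C(8) = 67

Final answer: 67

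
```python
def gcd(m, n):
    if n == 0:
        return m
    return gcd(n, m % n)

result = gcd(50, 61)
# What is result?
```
Call trace:
gcd(m=50, n=61)
  gcd(m=61, n=50)
    gcd(m=50, n=11)
      gcd(m=11, n=6)
        gcd(m=6, n=5)
          gcd(m=5, n=1)
            gcd(m=1, n=0)
            -> return 1
          -> return 1
        -> return 1
      -> return 1
    -> return 1
  -> return 1
-> return 1

Final answer: 1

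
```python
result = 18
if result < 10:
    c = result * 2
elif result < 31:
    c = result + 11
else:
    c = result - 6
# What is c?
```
Trace:
  result=18
  result=18, c=29

Final answer: 29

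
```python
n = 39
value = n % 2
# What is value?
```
Trace:
  n=39
  n=39, value=1

Final answer: 1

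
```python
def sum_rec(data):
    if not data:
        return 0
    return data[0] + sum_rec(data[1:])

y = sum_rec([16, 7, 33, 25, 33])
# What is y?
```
Call trace:
sum_rec(data=[16, 7, 33, 25, 33])
  sum_rec(data=[7, 33, 25, 33])
    sum_rec(data=[33, 25, 33])
      sum_rec(data=[25, 33])
        sum_rec(data=[33])
          sum_rec(data=[])
          -> return 0
        -> return 33
      -> return 58
    -> return 91
  -> return 98
-> return 114

Final answer: 114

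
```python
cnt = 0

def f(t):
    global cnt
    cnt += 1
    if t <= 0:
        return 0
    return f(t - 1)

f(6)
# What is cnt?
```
Call trace:
f(t=6)
  f(t=5)
    f(t=4)
      f(t=3)
        f(t=2)
          f(t=1)
            f(t=0)
            -> return 0
          -> return 0
        -> return 0
      -> return 0
    -> return 0
  -> return 0
-> return 0

cnt is incremented once per call. f is entered once for each t = 6, 5, 4, 3, 2, 1, 0 (the t <= 0 call returns without recursing), i.e. 6 + 1 calls.
cnt = 7

Final answer: 7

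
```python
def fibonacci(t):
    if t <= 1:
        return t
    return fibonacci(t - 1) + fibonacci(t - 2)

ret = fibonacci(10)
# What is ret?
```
Call trace (a repeated sub-call is expanded the first time; later identical calls just restate its return value):
fibonacci(t=10)
  fibonacci(t=9)
    fibonacci(t=8)
      fibonacci(t=7)
        fibonacci(t=6)
          fibonacci(t=5)
            fibonacci(t=4)
              fibonacci(t=3)
                fibonacci(t=2)
                  fibonacci(t=1)
                  -> return 1
                  fibonacci(t=0)
                  -> return 0
                -> return 1
                fibonacci(t=1)
                -> return 1
              -> return 2
              fibonacci(t=2) -> return 1  (same call as traced above)
            -> return 3
            fibonacci(t=3) -> return 2  (same call as traced above)
          -> return 5
          fibonacci(t=4) -> return 3  (same call as traced above)
        -> return 8
        fibonacci(t=5) -> return 5  (same call as traced above)
      -> return 13
      fibonacci(t=6) -> return 8  (same call as traced above)
    -> return 21
    fibonacci(t=7) -> return 13  (same call as traced above)
  -> return 34
  fibonacci(t=8) -> return 21  (same call as traced above)
-> return 55

Final answer: 55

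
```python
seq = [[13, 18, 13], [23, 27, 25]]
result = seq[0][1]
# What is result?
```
Trace:
  seq=[[13, 18, 13], [23, 27, 25]]
  seq=[[13, 18, 13], [23, 27, 25]], result=18

Final answer: 18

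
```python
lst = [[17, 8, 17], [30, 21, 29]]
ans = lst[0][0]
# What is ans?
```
Trace:
  lst=[[17, 8, 17], [30, 21, 29]]
  lst=[[17, 8, 17], [30, 21, 29]], ans=17

Final answer: 17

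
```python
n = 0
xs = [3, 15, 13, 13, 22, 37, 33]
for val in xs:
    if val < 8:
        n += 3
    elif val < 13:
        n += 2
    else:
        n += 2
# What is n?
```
Trace:
  n=0
  n=3, val=3
  n=5, val=15
  n=7, val=13
  n=9, val=13
  n=11, val=22
  n=13, val=37
  n=15, val=33

Final answer: 15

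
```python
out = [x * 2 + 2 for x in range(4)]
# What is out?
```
Trace:
  x=0
  x=1
  x=2
  x=3
  out=[2, 4, 6, 8]

Final answer: [2, 4, 6, 8]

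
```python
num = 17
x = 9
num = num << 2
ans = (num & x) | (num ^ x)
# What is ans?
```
Trace:
  num=17
  num=17, x=9
  num=68, x=9
  num=68, x=9, ans=77

Final answer: 77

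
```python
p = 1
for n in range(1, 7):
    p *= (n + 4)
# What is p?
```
Trace:
  p=1
  p=5, n=1
  p=30, n=2
  p=210, n=3
  p=1680, n=4
  p=15120, n=5
  p=151200, n=6

Final answer: 151200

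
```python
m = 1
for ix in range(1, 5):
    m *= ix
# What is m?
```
Trace:
  m=1
  m=1, ix=1
  m=2, ix=2
  m=6, ix=3
  m=24, ix=4

Final answer: 24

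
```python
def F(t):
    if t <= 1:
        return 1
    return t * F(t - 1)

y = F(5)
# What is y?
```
Call trace:
F(t=5)
  F(t=4)
    F(t=3)
      F(t=2)
        F(t=1)
        -> return 1
      -> return 2
    -> return 6
  -> return 24
-> return 120

Final answer: 120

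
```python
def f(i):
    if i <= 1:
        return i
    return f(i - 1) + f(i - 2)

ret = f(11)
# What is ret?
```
Call trace (a repeated sub-call is expanded the first time; later identical calls just restate its return value):
f(i=11)
  f(i=10)
    f(i=9)
      f(i=8)
        f(i=7)
          f(i=6)
            f(i=5)
              f(i=4)
                f(i=3)
                  f(i=2)
                    f(i=1)
                    -> return 1
                    f(i=0)
                    -> return 0
                  -> return 1
                  f(i=1)
                  -> return 1
                -> return 2
                f(i=2) -> return 1  (same call as traced above)
              -> return 3
              f(i=3) -> return 2  (same call as traced above)
            -> return 5
            f(i=4) -> return 3  (same call as traced above)
          -> return 8
          f(i=5) -> return 5  (same call as traced above)
        -> return 13
        f(i=6) -> return 8  (same call as traced above)
      -> return 21
      f(i=7) -> return 13  (same call as traced above)
    -> return 34
    f(i=8) -> return 21  (same call as traced above)
  -> return 55
  f(i=9) -> return 34  (same call as traced above)
-> return 89

Final answer: 89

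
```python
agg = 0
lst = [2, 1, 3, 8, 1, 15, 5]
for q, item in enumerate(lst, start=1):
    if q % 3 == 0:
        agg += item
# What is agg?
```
Trace:
  agg=0
  agg=0, q=1, item=2
  agg=0, q=2, item=1
  agg=3, q=3, item=3
  agg=3, q=4, item=8
  agg=3, q=5, item=1
  agg=18, q=6, item=15
  agg=18, q=7, item=5

Final answer: 18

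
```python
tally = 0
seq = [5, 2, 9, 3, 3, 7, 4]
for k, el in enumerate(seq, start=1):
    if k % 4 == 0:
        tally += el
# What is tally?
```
Trace:
  tally=0
  tally=0, k=1, el=5
  tally=0, k=2, el=2
  tally=0, k=3, el=9
  tally=3, k=4, el=3
  tally=3, k=5, el=3
  tally=3, k=6, el=7
  tally=3, k=7, el=4

Final answer: 3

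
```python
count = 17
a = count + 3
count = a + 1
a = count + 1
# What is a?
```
Trace:
  count=17
  count=17, a=20
  count=21, a=20
  count=21, a=22

Final answer: 22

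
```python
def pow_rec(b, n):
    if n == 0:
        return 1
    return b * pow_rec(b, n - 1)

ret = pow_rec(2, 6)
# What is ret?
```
Call trace:
pow_rec(b=2, n=6)
  pow_rec(b=2, n=5)
    pow_rec(b=2, n=4)
      pow_rec(b=2, n=3)
        pow_rec(b=2, n=2)
          pow_rec(b=2, n=1)
            pow_rec(b=2, n=0)
            -> return 1
          -> return 2
        -> return 4
      -> return 8
    -> return 16
  -> return 32
-> return 64

Final answer: 64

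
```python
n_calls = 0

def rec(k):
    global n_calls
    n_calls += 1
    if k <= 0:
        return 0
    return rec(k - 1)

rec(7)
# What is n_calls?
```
Call trace:
rec(k=7)
  rec(k=6)
    rec(k=5)
      rec(k=4)
        rec(k=3)
          rec(k=2)
            rec(k=1)
              rec(k=0)
              -> return 0
            -> return 0
          -> return 0
        -> return 0
      -> return 0
    -> return 0
  -> return 0
-> return 0

n_calls is incremented once per call. rec is entered once for each k = 7, 6, 5, 4, 3, 2, 1, 0 (the k <= 0 call returns without recursing), i.e. 7 + 1 calls.
n_calls = 8

Final answer: 8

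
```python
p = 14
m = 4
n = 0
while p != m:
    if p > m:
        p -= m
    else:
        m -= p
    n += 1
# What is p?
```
Trace:
  p=14
  p=14, m=4
  p=14, m=4, n=0
  p=10, m=4, n=1
  p=6, m=4, n=2
  p=2, m=4, n=3
  p=2, m=2, n=4

Final answer: 2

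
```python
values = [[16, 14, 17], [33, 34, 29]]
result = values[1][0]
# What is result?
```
Trace:
  values=[[16, 14, 17], [33, 34, 29]]
  values=[[16, 14, 17], [33, 34, 29]], result=33

Final answer: 33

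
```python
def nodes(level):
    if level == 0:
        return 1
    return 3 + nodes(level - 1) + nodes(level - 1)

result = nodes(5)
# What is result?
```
Call trace (a repeated sub-call is expanded the first time; later identical calls just restate its return value):
nodes(level=5)
  nodes(level=4)
    nodes(level=3)
      nodes(level=2)
        nodes(level=1)
          nodes(level=0)
          -> return 1
          nodes(level=0)
          -> return 1
        -> return 5
        nodes(level=1) -> return 5  (same call as traced above)
      -> return 13
      nodes(level=2) -> return 13  (same call as traced above)
    -> return 29
    nodes(level=3) -> return 29  (same call as traced above)
  -> return 61
  nodes(level=4) -> return 61  (same call as traced above)
-> return 125

Final answer: 125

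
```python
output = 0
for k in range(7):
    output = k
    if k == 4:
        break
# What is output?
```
Trace:
  output=0
  output=0, k=0
  output=1, k=1
  output=2, k=2
  output=3, k=3
  output=4, k=4

Final answer: 4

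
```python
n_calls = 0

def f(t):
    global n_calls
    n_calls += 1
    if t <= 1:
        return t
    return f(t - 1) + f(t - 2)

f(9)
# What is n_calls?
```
Call trace (a repeated sub-call is expanded the first time; later identical calls just restate its return value):
f(t=9)
  f(t=8)
    f(t=7)
      f(t=6)
        f(t=5)
          f(t=4)
            f(t=3)
              f(t=2)
                f(t=1)
                -> return 1
                f(t=0)
                -> return 0
              -> return 1
              f(t=1)
              -> return 1
            -> return 2
            f(t=2) -> return 1  (same call as traced above)
          -> return 3
          f(t=3) -> return 2  (same call as traced above)
        -> return 5
        f(t=4) -> return 3  (same call as traced above)
      -> return 8
      f(t=5) -> return 5  (same call as traced above)
    -> return 13
    f(t=6) -> return 8  (same call as traced above)
  -> return 21
  f(t=7) -> return 13  (same call as traced above)
-> return 34

n_calls is incremented once per call, so count the calls in each subtree. Let C(t) = number of calls made by f(t).
C(0) = C(1) = 1 (base case, no recursion); C(t) = 1 + C(t - 1) + C(t - 2) otherwise.
C(2) = 1 + C(1) + C(0) = 1 + 1 + 1 = 3
C(3) = 1 + C(2) + C(1) = 1 + 3 + 1 = 5
C(4) = 1 + C(3) + C(2) = 1 + 5 + 3 = 9
C(5) = 1 + C(4) + C(3) = 1 + 9 + 5 = 15
C(6) = 1 + C(5) + C(4) = 1 + 15 + 9 = 25
C(7) = 1 + C(6) + C(5) = 1 + 25 + 15 = 41
C(8) = 1 + C(7) + C(6) = 1 + 41 + 25 = 67
C(9) = 1 + C(8) + C(7) = 1 + 67 + 41 = 109
n_calls = C(9) = 109

Final answer: 109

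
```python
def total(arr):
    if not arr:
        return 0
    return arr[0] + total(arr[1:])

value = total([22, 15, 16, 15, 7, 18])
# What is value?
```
Call trace:
total(arr=[22, 15, 16, 15, 7, 18])
  total(arr=[15, 16, 15, 7, 18])
    total(arr=[16, 15, 7, 18])
      total(arr=[15, 7, 18])
        total(arr=[7, 18])
          total(arr=[18])
            total(arr=[])
            -> return 0
          -> return 18
        -> return 25
      -> return 40
    -> return 56
  -> return 71
-> return 93

Final answer: 93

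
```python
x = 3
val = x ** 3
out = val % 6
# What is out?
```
Trace:
  x=3
  x=3, val=27
  x=3, val=27, out=3

Final answer: 3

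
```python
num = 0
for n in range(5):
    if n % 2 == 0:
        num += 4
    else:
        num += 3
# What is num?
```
Trace:
  num=0
  num=4, n=0
  num=7, n=1
  num=11, n=2
  num=14, n=3
  num=18, n=4

Final answer: 18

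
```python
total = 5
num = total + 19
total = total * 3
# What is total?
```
Trace:
  total=5
  total=5, num=24
  total=15, num=24

Final answer: 15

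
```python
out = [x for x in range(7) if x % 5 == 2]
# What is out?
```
Trace:
  x=0
  x=1
  x=2
  x=3
  x=4
  x=5
  x=6
  out=[2]

Final answer: [2]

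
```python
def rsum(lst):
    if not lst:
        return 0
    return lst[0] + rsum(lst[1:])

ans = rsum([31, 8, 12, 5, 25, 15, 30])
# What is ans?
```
Call trace:
rsum(lst=[31, 8, 12, 5, 25, 15, 30])
  rsum(lst=[8, 12, 5, 25, 15, 30])
    rsum(lst=[12, 5, 25, 15, 30])
      rsum(lst=[5, 25, 15, 30])
        rsum(lst=[25, 15, 30])
          rsum(lst=[15, 30])
            rsum(lst=[30])
              rsum(lst=[])
              -> return 0
            -> return 30
          -> return 45
        -> return 70
      -> return 75
    -> return 87
  -> return 95
-> return 126

Final answer: 126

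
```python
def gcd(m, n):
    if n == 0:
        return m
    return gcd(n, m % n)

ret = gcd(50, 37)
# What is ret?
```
Call trace:
gcd(m=50, n=37)
  gcd(m=37, n=13)
    gcd(m=13, n=11)
      gcd(m=11, n=2)
        gcd(m=2, n=1)
          gcd(m=1, n=0)
          -> return 1
        -> return 1
      -> return 1
    -> return 1
  -> return 1
-> return 1

Final answer: 1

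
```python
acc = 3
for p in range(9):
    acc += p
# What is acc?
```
Trace:
  acc=3
  acc=3, p=0
  acc=4, p=1
  acc=6, p=2
  acc=9, p=3
  acc=13, p=4
  acc=18, p=5
  acc=24, p=6
  acc=31, p=7
  acc=39, p=8

Final answer: 39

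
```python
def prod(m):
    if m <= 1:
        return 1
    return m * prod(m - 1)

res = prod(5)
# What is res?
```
Call trace:
prod(m=5)
  prod(m=4)
    prod(m=3)
      prod(m=2)
        prod(m=1)
        -> return 1
      -> return 2
    -> return 6
  -> return 24
-> return 120

Final answer: 120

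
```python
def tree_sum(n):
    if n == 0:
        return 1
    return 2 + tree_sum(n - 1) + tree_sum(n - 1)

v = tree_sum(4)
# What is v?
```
Call trace (a repeated sub-call is expanded the first time; later identical calls just restate its return value):
tree_sum(n=4)
  tree_sum(n=3)
    tree_sum(n=2)
      tree_sum(n=1)
        tree_sum(n=0)
        -> return 1
        tree_sum(n=0)
        -> return 1
      -> return 4
      tree_sum(n=1) -> return 4  (same call as traced above)
    -> return 10
    tree_sum(n=2) -> return 10  (same call as traced above)
  -> return 22
  tree_sum(n=3) -> return 22  (same call as traced above)
-> return 46

Final answer: 46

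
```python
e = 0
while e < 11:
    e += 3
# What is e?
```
Trace:
  e=0
  e=3
  e=6
  e=9
  e=12

Final answer: 12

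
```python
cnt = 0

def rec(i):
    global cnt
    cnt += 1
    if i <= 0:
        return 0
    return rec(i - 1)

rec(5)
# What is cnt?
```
Call trace:
rec(i=5)
  rec(i=4)
    rec(i=3)
      rec(i=2)
        rec(i=1)
          rec(i=0)
          -> return 0
        -> return 0
      -> return 0
    -> return 0
  -> return 0
-> return 0

cnt is incremented once per call. rec is entered once for each i = 5, 4, 3, 2, 1, 0 (the i <= 0 call returns without recursing), i.e. 5 + 1 calls.
cnt = 6

Final answer: 6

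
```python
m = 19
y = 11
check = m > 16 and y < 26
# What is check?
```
Trace:
  m=19
  m=19, y=11
  m=19, y=11, check=True

Final answer: True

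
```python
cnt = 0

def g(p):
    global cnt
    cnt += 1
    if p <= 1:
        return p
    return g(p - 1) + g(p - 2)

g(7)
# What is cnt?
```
Call trace (a repeated sub-call is expanded the first time; later identical calls just restate its return value):
g(p=7)
  g(p=6)
    g(p=5)
      g(p=4)
        g(p=3)
          g(p=2)
            g(p=1)
            -> return 1
            g(p=0)
            -> return 0
          -> return 1
          g(p=1)
          -> return 1
        -> return 2
        g(p=2) -> return 1  (same call as traced above)
      -> return 3
      g(p=3) -> return 2  (same call as traced above)
    -> return 5
    g(p=4) -> return 3  (same call as traced above)
  -> return 8
  g(p=5) -> return 5  (same call as traced above)
-> return 13

cnt is incremented once per call, so count the calls in each subtree. Let C(p) = number of calls made by g(p).
C(0) = C(1) = 1 (base case, no recursion); C(p) = 1 + C(p - 1) + C(p - 2) otherwise.
C(2) = 1 + C(1) + C(0) = 1 + 1 + 1 = 3
C(3) = 1 + C(2) + C(1) = 1 + 3 + 1 = 5
C(4) = 1 + C(3) + C(2) = 1 + 5 + 3 = 9
C(5) = 1 + C(4) + C(3) = 1 + 9 + 5 = 15
C(6) = 1 + C(5) + C(4) = 1 + 15 + 9 = 25
C(7) = 1 + C(6) + C(5) = 1 + 25 + 15 = 41
cnt = C(7) = 41

Final answer: 41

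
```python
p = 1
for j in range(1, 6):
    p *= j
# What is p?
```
Trace:
  p=1
  p=1, j=1
  p=2, j=2
  p=6, j=3
  p=24, j=4
  p=120, j=5

Final answer: 120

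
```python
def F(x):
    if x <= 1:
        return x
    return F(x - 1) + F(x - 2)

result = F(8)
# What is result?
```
Call trace (a repeated sub-call is expanded the first time; later identical calls just restate its return value):
F(x=8)
  F(x=7)
    F(x=6)
      F(x=5)
        F(x=4)
          F(x=3)
            F(x=2)
              F(x=1)
              -> return 1
              F(x=0)
              -> return 0
            -> return 1
            F(x=1)
            -> return 1
          -> return 2
          F(x=2) -> return 1  (same call as traced above)
        -> return 3
        F(x=3) -> return 2  (same call as traced above)
      -> return 5
      F(x=4) -> return 3  (same call as traced above)
    -> return 8
    F(x=5) -> return 5  (same call as traced above)
  -> return 13
  F(x=6) -> return 8  (same call as traced above)
-> return 21

Final answer: 21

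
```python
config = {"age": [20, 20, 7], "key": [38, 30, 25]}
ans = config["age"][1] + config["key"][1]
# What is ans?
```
Trace:
  config={'age': [20, 20, 7], 'key': [38, 30, 25]}
  config={'age': [20, 20, 7], 'key': [38, 30, 25]}, ans=50

Final answer: 50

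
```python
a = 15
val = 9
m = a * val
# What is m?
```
Trace:
  a=15
  a=15, val=9
  a=15, val=9, m=135

Final answer: 135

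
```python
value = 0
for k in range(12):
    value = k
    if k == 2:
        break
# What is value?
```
Trace:
  value=0
  value=0, k=0
  value=1, k=1
  value=2, k=2

Final answer: 2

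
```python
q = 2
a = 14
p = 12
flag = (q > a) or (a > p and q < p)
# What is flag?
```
Trace:
  q=2
  q=2, a=14
  q=2, a=14, p=12
  q=2, a=14, p=12, flag=True

Final answer: True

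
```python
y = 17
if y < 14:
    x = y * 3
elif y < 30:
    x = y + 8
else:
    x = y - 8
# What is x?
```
Trace:
  y=17
  y=17, x=25

Final answer: 25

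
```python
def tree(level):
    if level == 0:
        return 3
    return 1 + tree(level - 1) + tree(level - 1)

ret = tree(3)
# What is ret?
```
Call trace (a repeated sub-call is expanded the first time; later identical calls just restate its return value):
tree(level=3)
  tree(level=2)
    tree(level=1)
      tree(level=0)
      -> return 3
      tree(level=0)
      -> return 3
    -> return 7
    tree(level=1) -> return 7  (same call as traced above)
  -> return 15
  tree(level=2) -> return 15  (same call as traced above)
-> return 31

Final answer: 31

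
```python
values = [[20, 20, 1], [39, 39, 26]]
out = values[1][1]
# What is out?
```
Trace:
  values=[[20, 20, 1], [39, 39, 26]]
  values=[[20, 20, 1], [39, 39, 26]], out=39

Final answer: 39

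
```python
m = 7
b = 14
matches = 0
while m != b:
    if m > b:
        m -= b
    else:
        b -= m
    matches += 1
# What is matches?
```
Trace:
  m=7
  m=7, b=14
  m=7, b=14, matches=0
  m=7, b=7, matches=1

Final answer: 1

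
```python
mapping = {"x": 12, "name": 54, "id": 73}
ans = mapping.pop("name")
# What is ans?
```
Trace:
  mapping={'x': 12, 'name': 54, 'id': 73}
  mapping={'x': 12, 'id': 73}, ans=54

Final answer: 54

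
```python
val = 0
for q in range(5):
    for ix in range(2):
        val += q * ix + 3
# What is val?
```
Trace:
  val=0
  val=3, q=0, ix=0
  val=6, q=0, ix=1
  val=9, q=1, ix=0
  val=13, q=1, ix=1
  val=16, q=2, ix=0
  val=21, q=2, ix=1
  val=24, q=3, ix=0
  val=30, q=3, ix=1
  val=33, q=4, ix=0
  val=40, q=4, ix=1

Final answer: 40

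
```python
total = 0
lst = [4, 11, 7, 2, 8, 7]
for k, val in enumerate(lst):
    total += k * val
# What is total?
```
Trace:
  total=0
  total=0, k=0, val=4
  total=11, k=1, val=11
  total=25, k=2, val=7
  total=31, k=3, val=2
  total=63, k=4, val=8
  total=98, k=5, val=7

Final answer: 98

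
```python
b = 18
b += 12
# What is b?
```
Trace:
  b=18
  b=30

Final answer: 30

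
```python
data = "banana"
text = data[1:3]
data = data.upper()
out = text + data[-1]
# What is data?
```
Trace:
  data='banana'
  data='banana', text='an'
  data='BANANA', text='an'
  data='BANANA', text='an', out='anA'

Final answer: 'BANANA'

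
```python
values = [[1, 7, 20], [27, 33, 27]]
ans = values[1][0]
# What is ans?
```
Trace:
  values=[[1, 7, 20], [27, 33, 27]]
  values=[[1, 7, 20], [27, 33, 27]], ans=27

Final answer: 27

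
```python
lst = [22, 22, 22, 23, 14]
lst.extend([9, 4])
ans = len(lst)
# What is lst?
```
Trace:
  lst=[22, 22, 22, 23, 14]
  lst=[22, 22, 22, 23, 14, 9, 4]
  lst=[22, 22, 22, 23, 14, 9, 4], ans=7

Final answer: [22, 22, 22, 23, 14, 9, 4]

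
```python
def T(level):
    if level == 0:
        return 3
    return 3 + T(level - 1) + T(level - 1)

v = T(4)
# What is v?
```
Call trace (a repeated sub-call is expanded the first time; later identical calls just restate its return value):
T(level=4)
  T(level=3)
    T(level=2)
      T(level=1)
        T(level=0)
        -> return 3
        T(level=0)
        -> return 3
      -> return 9
      T(level=1) -> return 9  (same call as traced above)
    -> return 21
    T(level=2) -> return 21  (same call as traced above)
  -> return 45
  T(level=3) -> return 45  (same call as traced above)
-> return 93

Final answer: 93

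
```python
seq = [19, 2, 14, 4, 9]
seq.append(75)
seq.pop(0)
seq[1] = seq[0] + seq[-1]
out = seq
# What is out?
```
Trace:
  seq=[19, 2, 14, 4, 9]
  seq=[19, 2, 14, 4, 9, 75]
  seq=[2, 14, 4, 9, 75]
  seq=[2, 77, 4, 9, 75]
  seq=[2, 77, 4, 9, 75], out=[2, 77, 4, 9, 75]

Final answer: [2, 77, 4, 9, 75]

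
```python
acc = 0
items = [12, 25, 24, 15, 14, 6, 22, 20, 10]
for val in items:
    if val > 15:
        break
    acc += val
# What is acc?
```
Trace:
  acc=0
  acc=12, val=12
  acc=12, val=25

Final answer: 12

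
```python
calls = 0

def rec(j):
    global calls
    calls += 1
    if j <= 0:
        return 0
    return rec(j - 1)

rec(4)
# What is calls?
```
Call trace:
rec(j=4)
  rec(j=3)
    rec(j=2)
      rec(j=1)
        rec(j=0)
        -> return 0
      -> return 0
    -> return 0
  -> return 0
-> return 0

calls is incremented once per call. rec is entered once for each j = 4, 3, 2, 1, 0 (the j <= 0 call returns without recursing), i.e. 4 + 1 calls.
calls = 5

Final answer: 5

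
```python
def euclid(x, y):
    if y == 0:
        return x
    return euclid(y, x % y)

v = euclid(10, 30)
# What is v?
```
Call trace:
euclid(x=10, y=30)
  euclid(x=30, y=10)
    euclid(x=10, y=0)
    -> return 10
  -> return 10
-> return 10

Final answer: 10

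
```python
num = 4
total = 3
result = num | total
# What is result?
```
Trace:
  num=4
  num=4, total=3
  num=4, total=3, result=7

Final answer: 7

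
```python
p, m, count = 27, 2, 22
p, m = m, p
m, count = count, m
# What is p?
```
Trace:
  p=27, m=2, count=22
  p=2, m=27, count=22
  p=2, m=22, count=27

Final answer: 2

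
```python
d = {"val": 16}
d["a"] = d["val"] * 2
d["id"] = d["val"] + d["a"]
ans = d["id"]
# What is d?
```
Trace:
  d={'val': 16}
  d={'val': 16, 'a': 32}
  d={'val': 16, 'a': 32, 'id': 48}
  d={'val': 16, 'a': 32, 'id': 48}, ans=48

Final answer: {'val': 16, 'a': 32, 'id': 48}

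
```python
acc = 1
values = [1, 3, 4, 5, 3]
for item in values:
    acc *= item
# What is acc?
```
Trace:
  acc=1
  acc=1, item=1
  acc=3, item=3
  acc=12, item=4
  acc=60, item=5
  acc=180, item=3

Final answer: 180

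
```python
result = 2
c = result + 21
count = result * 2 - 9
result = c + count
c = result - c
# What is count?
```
Trace:
  result=2
  result=2, c=23
  result=2, c=23, count=-5
  result=18, c=23, count=-5
  result=18, c=-5, count=-5

Final answer: -5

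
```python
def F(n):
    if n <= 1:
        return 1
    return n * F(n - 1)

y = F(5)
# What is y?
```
Call trace:
F(n=5)
  F(n=4)
    F(n=3)
      F(n=2)
        F(n=1)
        -> return 1
      -> return 2
    -> return 6
  -> return 24
-> return 120

Final answer: 120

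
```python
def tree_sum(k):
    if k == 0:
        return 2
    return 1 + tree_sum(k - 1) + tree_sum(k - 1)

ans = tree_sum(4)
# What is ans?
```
Call trace (a repeated sub-call is expanded the first time; later identical calls just restate its return value):
tree_sum(k=4)
  tree_sum(k=3)
    tree_sum(k=2)
      tree_sum(k=1)
        tree_sum(k=0)
        -> return 2
        tree_sum(k=0)
        -> return 2
      -> return 5
      tree_sum(k=1) -> return 5  (same call as traced above)
    -> return 11
    tree_sum(k=2) -> return 11  (same call as traced above)
  -> return 23
  tree_sum(k=3) -> return 23  (same call as traced above)
-> return 47

Final answer: 47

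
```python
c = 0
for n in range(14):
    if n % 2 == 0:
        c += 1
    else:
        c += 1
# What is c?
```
Trace:
  c=0
  c=1, n=0
  c=2, n=1
  c=3, n=2
  c=4, n=3
  c=5, n=4
  c=6, n=5
  c=7, n=6
  c=8, n=7
  c=9, n=8
  c=10, n=9
  c=11, n=10
  c=12, n=11
  c=13, n=12
  c=14, n=13

Final answer: 14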